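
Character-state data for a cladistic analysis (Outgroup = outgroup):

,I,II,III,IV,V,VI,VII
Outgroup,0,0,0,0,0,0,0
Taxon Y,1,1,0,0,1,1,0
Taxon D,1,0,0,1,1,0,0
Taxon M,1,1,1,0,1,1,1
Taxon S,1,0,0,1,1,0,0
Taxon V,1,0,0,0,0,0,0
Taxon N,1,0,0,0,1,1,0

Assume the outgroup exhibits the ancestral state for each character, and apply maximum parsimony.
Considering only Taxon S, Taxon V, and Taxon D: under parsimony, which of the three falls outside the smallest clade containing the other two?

The outgroup has state '0' for every character, so '1' is the derived state throughout.
I (derived state '1') is shared by all ingroup taxa — unites the whole ingroup.
Only Taxon M and Taxon Y show the derived state '1' for II, supporting them as a clade.
III: derived state '1' in Taxon M only — an autapomorphy, so it tells us nothing about relationships among taxa.
IV (derived state '1') is shared by Taxon D and Taxon S — a synapomorphy uniting that clade.
V (derived state '1') is shared by Taxon D, Taxon M, Taxon N, Taxon S, and Taxon Y — a synapomorphy uniting that clade.
Only Taxon M, Taxon N, and Taxon Y show the derived state '1' for VI, supporting them as a clade.
VII: derived state '1' in Taxon M only — an autapomorphy, so it tells us nothing about relationships among taxa.
Most parsimonious ingroup topology: ((((Taxon Y,Taxon M),Taxon N),(Taxon D,Taxon S)),Taxon V).
Taxon D and Taxon S share a more recent common ancestor with each other than either does with Taxon V, so Taxon V is the least closely related of the three.

Taxon V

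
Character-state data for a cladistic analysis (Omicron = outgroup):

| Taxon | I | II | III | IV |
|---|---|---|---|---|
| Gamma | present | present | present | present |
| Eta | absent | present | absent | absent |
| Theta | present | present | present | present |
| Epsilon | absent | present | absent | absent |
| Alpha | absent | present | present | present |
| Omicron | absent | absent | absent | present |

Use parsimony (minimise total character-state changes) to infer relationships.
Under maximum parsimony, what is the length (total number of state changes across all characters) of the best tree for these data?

4

Character polarity is set by the outgroup: the derived state is whichever differs from the outgroup's state, so for IV the derived state is 'absent', and for the remaining characters it is 'present'.
I: derived state 'present' in Gamma and Theta only — synapomorphy for {Gamma, Theta}.
All ingroup taxa share the derived state 'present' for II; it defines the ingroup but does not resolve relationships within it.
III (derived state 'present') is shared by Alpha, Gamma, and Theta — a synapomorphy uniting that clade.
Only Epsilon and Eta show the derived state 'absent' for IV, supporting them as a clade.
Most parsimonious ingroup topology: ((Eta,Epsilon),(Alpha,(Theta,Gamma))).
Changes per character on this tree: I: 1; II: 1; III: 1; IV: 1.
Total = 4.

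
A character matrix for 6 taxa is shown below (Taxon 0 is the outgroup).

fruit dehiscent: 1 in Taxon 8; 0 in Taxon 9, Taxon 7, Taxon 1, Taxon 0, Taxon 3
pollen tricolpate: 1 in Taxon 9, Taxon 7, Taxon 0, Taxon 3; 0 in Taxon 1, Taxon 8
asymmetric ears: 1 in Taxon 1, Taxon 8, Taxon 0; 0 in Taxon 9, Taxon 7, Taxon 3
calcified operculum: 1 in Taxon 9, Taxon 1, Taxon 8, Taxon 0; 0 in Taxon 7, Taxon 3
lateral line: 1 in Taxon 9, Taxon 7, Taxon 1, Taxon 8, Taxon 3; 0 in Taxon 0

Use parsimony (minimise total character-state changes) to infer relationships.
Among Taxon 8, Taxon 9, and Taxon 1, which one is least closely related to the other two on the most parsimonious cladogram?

Taxon 9

Character polarity is set by the outgroup: the derived state is whichever differs from the outgroup's state, so for pollen tricolpate, asymmetric ears, calcified operculum the derived state is '0', and for the remaining characters it is '1'.
fruit dehiscent: derived state '1' in Taxon 8 only — an autapomorphy, so it tells us nothing about relationships among taxa.
Only Taxon 1 and Taxon 8 show the derived state '0' for pollen tricolpate, supporting them as a clade.
asymmetric ears (derived state '0') is shared by Taxon 3, Taxon 7, and Taxon 9 — a synapomorphy uniting that clade.
Only Taxon 3 and Taxon 7 show the derived state '0' for calcified operculum, supporting them as a clade.
lateral line (derived state '1') is shared by all ingroup taxa — unites the whole ingroup.
Most parsimonious ingroup topology: ((Taxon 1,Taxon 8),(Taxon 9,(Taxon 7,Taxon 3))).
Taxon 1 and Taxon 8 share a more recent common ancestor with each other than either does with Taxon 9, so Taxon 9 is the least closely related of the three.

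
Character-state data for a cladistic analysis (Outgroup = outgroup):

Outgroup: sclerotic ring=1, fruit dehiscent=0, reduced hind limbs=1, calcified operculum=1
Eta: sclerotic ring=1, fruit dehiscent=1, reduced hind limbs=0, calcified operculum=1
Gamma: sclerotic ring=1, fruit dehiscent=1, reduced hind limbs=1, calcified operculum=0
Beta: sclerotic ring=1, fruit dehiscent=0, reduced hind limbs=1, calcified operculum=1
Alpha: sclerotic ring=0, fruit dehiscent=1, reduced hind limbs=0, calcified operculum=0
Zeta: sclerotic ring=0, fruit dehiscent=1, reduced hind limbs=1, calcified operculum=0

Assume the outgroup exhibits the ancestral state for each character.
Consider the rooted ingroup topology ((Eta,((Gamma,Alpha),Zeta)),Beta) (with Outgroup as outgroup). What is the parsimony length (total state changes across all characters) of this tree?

Map each character onto ((Eta,((Gamma,Alpha),Zeta)),Beta) (rooted by Outgroup) and count the minimum state changes it requires (Fitch parsimony):
sclerotic ring: 2; fruit dehiscent: 1; reduced hind limbs: 2; calcified operculum: 1.
Total tree length = 6.

6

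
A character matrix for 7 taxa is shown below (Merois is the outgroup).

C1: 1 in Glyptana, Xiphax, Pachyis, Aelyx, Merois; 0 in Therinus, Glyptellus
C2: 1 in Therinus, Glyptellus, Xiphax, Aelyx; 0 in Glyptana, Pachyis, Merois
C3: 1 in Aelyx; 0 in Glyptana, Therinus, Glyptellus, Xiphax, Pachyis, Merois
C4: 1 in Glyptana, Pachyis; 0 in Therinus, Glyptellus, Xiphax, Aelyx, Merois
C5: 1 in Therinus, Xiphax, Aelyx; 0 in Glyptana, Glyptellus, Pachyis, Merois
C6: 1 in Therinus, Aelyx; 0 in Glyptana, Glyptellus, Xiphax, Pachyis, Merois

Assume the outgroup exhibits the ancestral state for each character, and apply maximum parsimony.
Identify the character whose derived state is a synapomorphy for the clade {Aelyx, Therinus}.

Character polarity is set by the outgroup: the derived state is whichever differs from the outgroup's state, so for C1 the derived state is '0', and for the remaining characters it is '1'.
C1 groups Glyptellus and Therinus, which is incompatible with the clades supported by the remaining characters; treating it as convergent (homoplasy) costs fewer steps than any alternative tree.
C2 (derived state '1') is shared by Aelyx, Glyptellus, Therinus, and Xiphax — a synapomorphy uniting that clade.
C3: derived state '1' in Aelyx only — an autapomorphy, so it tells us nothing about relationships among taxa.
C4: derived state '1' in Glyptana and Pachyis only — synapomorphy for {Glyptana, Pachyis}.
C5 (derived state '1') is shared by Aelyx, Therinus, and Xiphax — a synapomorphy uniting that clade.
C6: derived state '1' in Aelyx and Therinus only — synapomorphy for {Aelyx, Therinus}.
Most parsimonious ingroup topology: ((Pachyis,Glyptana),((Xiphax,(Aelyx,Therinus)),Glyptellus)).
The clade {Aelyx, Therinus} is supported by C6: its derived state '1' occurs in exactly those taxa and in no other taxon (including the outgroup).

C6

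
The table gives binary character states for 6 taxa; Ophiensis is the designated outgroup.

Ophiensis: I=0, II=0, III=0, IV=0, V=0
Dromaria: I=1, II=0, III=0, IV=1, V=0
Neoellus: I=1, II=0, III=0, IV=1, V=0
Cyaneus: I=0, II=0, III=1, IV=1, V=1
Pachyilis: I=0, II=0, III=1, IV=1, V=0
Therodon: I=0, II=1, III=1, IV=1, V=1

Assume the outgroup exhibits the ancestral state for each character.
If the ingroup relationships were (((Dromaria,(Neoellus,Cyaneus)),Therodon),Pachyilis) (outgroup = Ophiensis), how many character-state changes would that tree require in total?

9

Map each character onto (((Dromaria,(Neoellus,Cyaneus)),Therodon),Pachyilis) (rooted by Ophiensis) and count the minimum state changes it requires (Fitch parsimony):
I: 2; II: 1; III: 3; IV: 1; V: 2.
Total tree length = 9.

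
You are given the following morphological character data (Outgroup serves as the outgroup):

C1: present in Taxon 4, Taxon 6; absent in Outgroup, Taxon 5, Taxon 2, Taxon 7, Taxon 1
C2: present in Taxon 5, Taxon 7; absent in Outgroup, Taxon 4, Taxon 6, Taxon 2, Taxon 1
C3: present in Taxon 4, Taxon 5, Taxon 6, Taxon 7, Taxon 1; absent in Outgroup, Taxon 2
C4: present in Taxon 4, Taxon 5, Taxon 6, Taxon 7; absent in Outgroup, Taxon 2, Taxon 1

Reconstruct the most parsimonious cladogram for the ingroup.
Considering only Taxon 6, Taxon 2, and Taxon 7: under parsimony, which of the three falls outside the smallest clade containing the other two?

The outgroup has state 'absent' for every character, so 'present' is the derived state throughout.
C1 (derived state 'present') is shared by Taxon 4 and Taxon 6 — a synapomorphy uniting that clade.
Only Taxon 5 and Taxon 7 show the derived state 'present' for C2, supporting them as a clade.
C3 (derived state 'present') is shared by Taxon 1, Taxon 4, Taxon 5, Taxon 6, and Taxon 7 — a synapomorphy uniting that clade.
C4: derived state 'present' in Taxon 4, Taxon 5, Taxon 6, and Taxon 7 only — synapomorphy for {Taxon 4, Taxon 5, Taxon 6, Taxon 7}.
Most parsimonious ingroup topology: ((((Taxon 4,Taxon 6),(Taxon 5,Taxon 7)),Taxon 1),Taxon 2).
Taxon 6 and Taxon 7 share a more recent common ancestor with each other than either does with Taxon 2, so Taxon 2 is the least closely related of the three.

Taxon 2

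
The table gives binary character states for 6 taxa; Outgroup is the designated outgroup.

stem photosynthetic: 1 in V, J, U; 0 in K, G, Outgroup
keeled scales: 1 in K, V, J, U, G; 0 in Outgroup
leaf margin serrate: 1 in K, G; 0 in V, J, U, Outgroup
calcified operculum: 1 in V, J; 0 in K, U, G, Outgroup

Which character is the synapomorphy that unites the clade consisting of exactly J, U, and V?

The outgroup has state '0' for every character, so '1' is the derived state throughout.
stem photosynthetic (derived state '1') is shared by J, U, and V — a synapomorphy uniting that clade.
All ingroup taxa share the derived state '1' for keeled scales; it defines the ingroup but does not resolve relationships within it.
leaf margin serrate: derived state '1' in G and K only — synapomorphy for {G, K}.
calcified operculum: derived state '1' in J and V only — synapomorphy for {J, V}.
Most parsimonious ingroup topology: (((V,J),U),(K,G)).
The clade {J, U, V} is supported by stem photosynthetic: its derived state '1' occurs in exactly those taxa and in no other taxon (including the outgroup).

stem photosynthetic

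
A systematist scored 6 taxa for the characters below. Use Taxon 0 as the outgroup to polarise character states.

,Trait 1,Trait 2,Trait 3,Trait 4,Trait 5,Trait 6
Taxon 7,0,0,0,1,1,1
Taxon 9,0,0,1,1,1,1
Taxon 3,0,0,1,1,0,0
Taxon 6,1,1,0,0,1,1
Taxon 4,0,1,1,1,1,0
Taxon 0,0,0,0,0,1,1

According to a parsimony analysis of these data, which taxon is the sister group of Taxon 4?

Taxon 3

Character polarity is set by the outgroup: the derived state is whichever differs from the outgroup's state, so for Trait 5, Trait 6 the derived state is '0', and for the remaining characters it is '1'.
Trait 1 (derived state '1') is unique to Taxon 6 (autapomorphy; uninformative for grouping).
Trait 2 groups Taxon 4 and Taxon 6, which is incompatible with the clades supported by the remaining characters; treating it as convergent (homoplasy) costs fewer steps than any alternative tree.
Only Taxon 3, Taxon 4, and Taxon 9 show the derived state '1' for Trait 3, supporting them as a clade.
Trait 4 (derived state '1') is shared by Taxon 3, Taxon 4, Taxon 7, and Taxon 9 — a synapomorphy uniting that clade.
Trait 5: derived state '0' in Taxon 3 only — an autapomorphy, so it tells us nothing about relationships among taxa.
Only Taxon 3 and Taxon 4 show the derived state '0' for Trait 6, supporting them as a clade.
Most parsimonious ingroup topology: ((((Taxon 3,Taxon 4),Taxon 9),Taxon 7),Taxon 6).
Taxon 4 and Taxon 3 form a cherry on this tree, so they are sister taxa.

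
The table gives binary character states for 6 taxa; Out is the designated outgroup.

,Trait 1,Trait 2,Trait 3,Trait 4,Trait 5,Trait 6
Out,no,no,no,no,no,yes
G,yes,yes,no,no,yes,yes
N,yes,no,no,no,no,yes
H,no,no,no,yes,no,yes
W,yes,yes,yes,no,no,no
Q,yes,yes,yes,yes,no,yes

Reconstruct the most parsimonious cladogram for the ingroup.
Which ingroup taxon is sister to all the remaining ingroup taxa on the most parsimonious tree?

H

Character polarity is set by the outgroup: the derived state is whichever differs from the outgroup's state, so for Trait 6 the derived state is 'no', and for the remaining characters it is 'yes'.
Only G, N, Q, and W show the derived state 'yes' for Trait 1, supporting them as a clade.
Trait 2 (derived state 'yes') is shared by G, Q, and W — a synapomorphy uniting that clade.
Trait 3 (derived state 'yes') is shared by Q and W — a synapomorphy uniting that clade.
Trait 4 (state 'yes') occurs in H and Q but conflicts with the nesting implied by the other characters — most parsimoniously interpreted as homoplasy.
Trait 5: derived state 'yes' in G only — an autapomorphy, so it tells us nothing about relationships among taxa.
Trait 6: derived state 'no' in W only — an autapomorphy, so it tells us nothing about relationships among taxa.
Most parsimonious ingroup topology: (((G,(W,Q)),N),H).
H is sister to the clade containing all other ingroup taxa, so it is the earliest-diverging (most basal) ingroup lineage.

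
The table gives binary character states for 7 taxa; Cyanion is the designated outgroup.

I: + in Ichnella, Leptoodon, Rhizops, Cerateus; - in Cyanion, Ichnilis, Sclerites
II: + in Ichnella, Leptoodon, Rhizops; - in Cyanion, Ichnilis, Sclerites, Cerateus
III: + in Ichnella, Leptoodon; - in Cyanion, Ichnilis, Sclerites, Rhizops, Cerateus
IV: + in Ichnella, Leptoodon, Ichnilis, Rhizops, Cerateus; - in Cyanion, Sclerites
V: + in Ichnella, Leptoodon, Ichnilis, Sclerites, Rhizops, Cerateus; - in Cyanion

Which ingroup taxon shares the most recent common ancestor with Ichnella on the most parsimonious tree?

The outgroup has state '-' for every character, so '+' is the derived state throughout.
I: derived state '+' in Cerateus, Ichnella, Leptoodon, and Rhizops only — synapomorphy for {Cerateus, Ichnella, Leptoodon, Rhizops}.
Only Ichnella, Leptoodon, and Rhizops show the derived state '+' for II, supporting them as a clade.
III: derived state '+' in Ichnella and Leptoodon only — synapomorphy for {Ichnella, Leptoodon}.
IV: derived state '+' in Cerateus, Ichnella, Ichnilis, Leptoodon, and Rhizops only — synapomorphy for {Cerateus, Ichnella, Ichnilis, Leptoodon, Rhizops}.
V (derived state '+') is shared by all ingroup taxa — unites the whole ingroup.
Most parsimonious ingroup topology: (((((Ichnella,Leptoodon),Rhizops),Cerateus),Ichnilis),Sclerites).
Ichnella and Leptoodon form a cherry on this tree, so they are sister taxa.

Leptoodon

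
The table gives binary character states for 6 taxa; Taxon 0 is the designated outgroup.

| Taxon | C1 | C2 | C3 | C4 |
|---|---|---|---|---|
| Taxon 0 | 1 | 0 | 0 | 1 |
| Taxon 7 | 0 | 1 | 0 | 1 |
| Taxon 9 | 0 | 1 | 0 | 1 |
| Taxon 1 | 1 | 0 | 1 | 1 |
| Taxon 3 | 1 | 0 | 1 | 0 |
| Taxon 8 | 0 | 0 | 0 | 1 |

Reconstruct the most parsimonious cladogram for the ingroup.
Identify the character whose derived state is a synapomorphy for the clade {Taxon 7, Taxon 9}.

Character polarity is set by the outgroup: the derived state is whichever differs from the outgroup's state, so for C1, C4 the derived state is '0', and for the remaining characters it is '1'.
C1 (derived state '0') is shared by Taxon 7, Taxon 8, and Taxon 9 — a synapomorphy uniting that clade.
C2 (derived state '1') is shared by Taxon 7 and Taxon 9 — a synapomorphy uniting that clade.
C3: derived state '1' in Taxon 1 and Taxon 3 only — synapomorphy for {Taxon 1, Taxon 3}.
C4: derived state '0' in Taxon 3 only — an autapomorphy, so it tells us nothing about relationships among taxa.
Most parsimonious ingroup topology: (((Taxon 7,Taxon 9),Taxon 8),(Taxon 1,Taxon 3)).
The clade {Taxon 7, Taxon 9} is supported by C2: its derived state '1' occurs in exactly those taxa and in no other taxon (including the outgroup).

C2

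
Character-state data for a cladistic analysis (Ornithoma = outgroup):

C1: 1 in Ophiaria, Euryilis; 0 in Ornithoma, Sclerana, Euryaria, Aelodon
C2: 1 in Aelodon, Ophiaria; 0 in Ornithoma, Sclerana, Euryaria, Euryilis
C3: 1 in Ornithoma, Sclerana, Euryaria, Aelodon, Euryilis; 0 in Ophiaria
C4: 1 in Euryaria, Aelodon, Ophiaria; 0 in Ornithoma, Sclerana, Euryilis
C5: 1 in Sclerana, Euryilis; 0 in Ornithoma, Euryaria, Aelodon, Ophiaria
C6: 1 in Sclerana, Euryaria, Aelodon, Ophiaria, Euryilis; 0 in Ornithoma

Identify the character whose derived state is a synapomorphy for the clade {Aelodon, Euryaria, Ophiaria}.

C4

Character polarity is set by the outgroup: the derived state is whichever differs from the outgroup's state, so for C3 the derived state is '0', and for the remaining characters it is '1'.
C1 groups Euryilis and Ophiaria, which is incompatible with the clades supported by the remaining characters; treating it as convergent (homoplasy) costs fewer steps than any alternative tree.
Only Aelodon and Ophiaria show the derived state '1' for C2, supporting them as a clade.
C3 (derived state '0') is unique to Ophiaria (autapomorphy; uninformative for grouping).
Only Aelodon, Euryaria, and Ophiaria show the derived state '1' for C4, supporting them as a clade.
C5: derived state '1' in Euryilis and Sclerana only — synapomorphy for {Euryilis, Sclerana}.
All ingroup taxa share the derived state '1' for C6; it defines the ingroup but does not resolve relationships within it.
Most parsimonious ingroup topology: ((Sclerana,Euryilis),(Euryaria,(Aelodon,Ophiaria))).
The clade {Aelodon, Euryaria, Ophiaria} is supported by C4: its derived state '1' occurs in exactly those taxa and in no other taxon (including the outgroup).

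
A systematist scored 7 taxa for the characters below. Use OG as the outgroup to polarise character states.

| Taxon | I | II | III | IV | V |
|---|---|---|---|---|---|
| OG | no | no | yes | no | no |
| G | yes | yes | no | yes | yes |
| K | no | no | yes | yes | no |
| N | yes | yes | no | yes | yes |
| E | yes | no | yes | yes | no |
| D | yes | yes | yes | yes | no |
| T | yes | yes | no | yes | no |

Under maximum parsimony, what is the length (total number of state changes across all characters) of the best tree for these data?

5

Character polarity is set by the outgroup: the derived state is whichever differs from the outgroup's state, so for III the derived state is 'no', and for the remaining characters it is 'yes'.
Only D, E, G, N, and T show the derived state 'yes' for I, supporting them as a clade.
II (derived state 'yes') is shared by D, G, N, and T — a synapomorphy uniting that clade.
Only G, N, and T show the derived state 'no' for III, supporting them as a clade.
IV (derived state 'yes') is shared by all ingroup taxa — unites the whole ingroup.
V (derived state 'yes') is shared by G and N — a synapomorphy uniting that clade.
Most parsimonious ingroup topology: ((E,((T,(G,N)),D)),K).
Changes per character on this tree: I: 1; II: 1; III: 1; IV: 1; V: 1.
Total = 5.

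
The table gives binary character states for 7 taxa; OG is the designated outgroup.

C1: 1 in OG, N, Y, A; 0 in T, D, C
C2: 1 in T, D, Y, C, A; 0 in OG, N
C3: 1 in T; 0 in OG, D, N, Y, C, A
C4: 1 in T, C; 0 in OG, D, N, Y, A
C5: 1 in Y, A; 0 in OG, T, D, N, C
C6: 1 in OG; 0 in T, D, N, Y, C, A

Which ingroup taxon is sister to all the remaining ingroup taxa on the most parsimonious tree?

Character polarity is set by the outgroup: the derived state is whichever differs from the outgroup's state, so for C1, C6 the derived state is '0', and for the remaining characters it is '1'.
C1: derived state '0' in C, D, and T only — synapomorphy for {C, D, T}.
C2: derived state '1' in A, C, D, T, and Y only — synapomorphy for {A, C, D, T, Y}.
C3 (derived state '1') is unique to T (autapomorphy; uninformative for grouping).
Only C and T show the derived state '1' for C4, supporting them as a clade.
Only A and Y show the derived state '1' for C5, supporting them as a clade.
All ingroup taxa share the derived state '0' for C6; it defines the ingroup but does not resolve relationships within it.
Most parsimonious ingroup topology: ((((T,C),D),(Y,A)),N).
N is sister to the clade containing all other ingroup taxa, so it is the earliest-diverging (most basal) ingroup lineage.

N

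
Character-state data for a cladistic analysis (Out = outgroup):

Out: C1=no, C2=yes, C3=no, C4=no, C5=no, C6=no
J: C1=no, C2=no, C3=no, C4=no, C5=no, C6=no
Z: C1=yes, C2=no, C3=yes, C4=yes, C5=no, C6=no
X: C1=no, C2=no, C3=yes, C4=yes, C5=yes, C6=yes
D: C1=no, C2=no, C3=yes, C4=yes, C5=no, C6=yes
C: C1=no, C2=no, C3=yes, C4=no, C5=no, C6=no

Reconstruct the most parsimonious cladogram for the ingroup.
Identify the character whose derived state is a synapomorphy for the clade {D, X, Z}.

C4

Character polarity is set by the outgroup: the derived state is whichever differs from the outgroup's state, so for C2 the derived state is 'no', and for the remaining characters it is 'yes'.
C1: derived state 'yes' in Z only — an autapomorphy, so it tells us nothing about relationships among taxa.
All ingroup taxa share the derived state 'no' for C2; it defines the ingroup but does not resolve relationships within it.
C3: derived state 'yes' in C, D, X, and Z only — synapomorphy for {C, D, X, Z}.
C4 (derived state 'yes') is shared by D, X, and Z — a synapomorphy uniting that clade.
C5 (derived state 'yes') is unique to X (autapomorphy; uninformative for grouping).
Only D and X show the derived state 'yes' for C6, supporting them as a clade.
Most parsimonious ingroup topology: (J,((Z,(X,D)),C)).
The clade {D, X, Z} is supported by C4: its derived state 'yes' occurs in exactly those taxa and in no other taxon (including the outgroup).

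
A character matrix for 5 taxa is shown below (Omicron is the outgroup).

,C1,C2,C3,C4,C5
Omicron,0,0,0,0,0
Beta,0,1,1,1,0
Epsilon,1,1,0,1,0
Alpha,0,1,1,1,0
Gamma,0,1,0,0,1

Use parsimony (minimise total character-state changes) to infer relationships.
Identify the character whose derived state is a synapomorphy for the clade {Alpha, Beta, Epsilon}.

C4

The outgroup has state '0' for every character, so '1' is the derived state throughout.
C1: derived state '1' in Epsilon only — an autapomorphy, so it tells us nothing about relationships among taxa.
All ingroup taxa share the derived state '1' for C2; it defines the ingroup but does not resolve relationships within it.
C3: derived state '1' in Alpha and Beta only — synapomorphy for {Alpha, Beta}.
C4: derived state '1' in Alpha, Beta, and Epsilon only — synapomorphy for {Alpha, Beta, Epsilon}.
C5 (derived state '1') is unique to Gamma (autapomorphy; uninformative for grouping).
Most parsimonious ingroup topology: (((Beta,Alpha),Epsilon),Gamma).
The clade {Alpha, Beta, Epsilon} is supported by C4: its derived state '1' occurs in exactly those taxa and in no other taxon (including the outgroup).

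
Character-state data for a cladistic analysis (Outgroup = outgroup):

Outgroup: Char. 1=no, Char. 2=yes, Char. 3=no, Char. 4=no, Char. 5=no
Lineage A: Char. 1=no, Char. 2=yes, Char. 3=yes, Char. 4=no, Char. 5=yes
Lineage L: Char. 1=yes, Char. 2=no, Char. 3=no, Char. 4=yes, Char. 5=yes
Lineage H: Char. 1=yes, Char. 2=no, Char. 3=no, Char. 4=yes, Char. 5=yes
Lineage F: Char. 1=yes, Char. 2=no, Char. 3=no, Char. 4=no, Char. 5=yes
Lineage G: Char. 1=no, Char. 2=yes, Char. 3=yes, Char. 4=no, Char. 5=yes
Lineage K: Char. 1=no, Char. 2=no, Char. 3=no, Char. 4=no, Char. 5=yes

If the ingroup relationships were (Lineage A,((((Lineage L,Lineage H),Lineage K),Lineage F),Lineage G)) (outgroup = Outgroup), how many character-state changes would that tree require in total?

Map each character onto (Lineage A,((((Lineage L,Lineage H),Lineage K),Lineage F),Lineage G)) (rooted by Outgroup) and count the minimum state changes it requires (Fitch parsimony):
Char. 1: 2; Char. 2: 1; Char. 3: 2; Char. 4: 1; Char. 5: 1.
Total tree length = 7.

7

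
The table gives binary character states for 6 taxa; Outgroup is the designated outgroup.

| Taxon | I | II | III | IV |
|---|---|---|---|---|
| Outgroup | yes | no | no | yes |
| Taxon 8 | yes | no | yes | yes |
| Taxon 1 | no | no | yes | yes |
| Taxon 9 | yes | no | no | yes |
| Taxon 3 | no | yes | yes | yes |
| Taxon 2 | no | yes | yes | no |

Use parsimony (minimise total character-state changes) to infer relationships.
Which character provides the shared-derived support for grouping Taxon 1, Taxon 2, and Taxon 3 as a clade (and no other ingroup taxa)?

I

Character polarity is set by the outgroup: the derived state is whichever differs from the outgroup's state, so for I, IV the derived state is 'no', and for the remaining characters it is 'yes'.
I (derived state 'no') is shared by Taxon 1, Taxon 2, and Taxon 3 — a synapomorphy uniting that clade.
II (derived state 'yes') is shared by Taxon 2 and Taxon 3 — a synapomorphy uniting that clade.
Only Taxon 1, Taxon 2, Taxon 3, and Taxon 8 show the derived state 'yes' for III, supporting them as a clade.
IV: derived state 'no' in Taxon 2 only — an autapomorphy, so it tells us nothing about relationships among taxa.
Most parsimonious ingroup topology: ((Taxon 8,(Taxon 1,(Taxon 3,Taxon 2))),Taxon 9).
The clade {Taxon 1, Taxon 2, Taxon 3} is supported by I: its derived state 'no' occurs in exactly those taxa and in no other taxon (including the outgroup).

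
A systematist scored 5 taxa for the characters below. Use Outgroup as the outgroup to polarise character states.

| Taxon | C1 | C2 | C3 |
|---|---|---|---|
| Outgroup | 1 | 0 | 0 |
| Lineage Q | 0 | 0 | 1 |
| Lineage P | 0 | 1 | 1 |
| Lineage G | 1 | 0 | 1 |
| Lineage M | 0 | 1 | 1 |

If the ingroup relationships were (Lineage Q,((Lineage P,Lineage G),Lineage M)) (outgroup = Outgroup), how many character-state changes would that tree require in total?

Map each character onto (Lineage Q,((Lineage P,Lineage G),Lineage M)) (rooted by Outgroup) and count the minimum state changes it requires (Fitch parsimony):
C1: 2; C2: 2; C3: 1.
Total tree length = 5.

5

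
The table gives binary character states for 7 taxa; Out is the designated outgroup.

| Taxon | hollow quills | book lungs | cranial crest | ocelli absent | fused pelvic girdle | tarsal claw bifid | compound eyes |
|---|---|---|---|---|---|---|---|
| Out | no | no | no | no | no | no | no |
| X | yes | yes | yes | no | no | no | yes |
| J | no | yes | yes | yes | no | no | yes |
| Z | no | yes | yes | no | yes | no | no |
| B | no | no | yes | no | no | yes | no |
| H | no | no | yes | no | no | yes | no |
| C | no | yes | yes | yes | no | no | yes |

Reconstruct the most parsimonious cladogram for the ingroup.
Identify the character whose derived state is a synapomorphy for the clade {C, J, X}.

The outgroup has state 'no' for every character, so 'yes' is the derived state throughout.
hollow quills (derived state 'yes') is unique to X (autapomorphy; uninformative for grouping).
book lungs: derived state 'yes' in C, J, X, and Z only — synapomorphy for {C, J, X, Z}.
All ingroup taxa share the derived state 'yes' for cranial crest; it defines the ingroup but does not resolve relationships within it.
ocelli absent (derived state 'yes') is shared by C and J — a synapomorphy uniting that clade.
fused pelvic girdle: derived state 'yes' in Z only — an autapomorphy, so it tells us nothing about relationships among taxa.
tarsal claw bifid (derived state 'yes') is shared by B and H — a synapomorphy uniting that clade.
Only C, J, and X show the derived state 'yes' for compound eyes, supporting them as a clade.
Most parsimonious ingroup topology: (((X,(J,C)),Z),(B,H)).
The clade {C, J, X} is supported by compound eyes: its derived state 'yes' occurs in exactly those taxa and in no other taxon (including the outgroup).

compound eyes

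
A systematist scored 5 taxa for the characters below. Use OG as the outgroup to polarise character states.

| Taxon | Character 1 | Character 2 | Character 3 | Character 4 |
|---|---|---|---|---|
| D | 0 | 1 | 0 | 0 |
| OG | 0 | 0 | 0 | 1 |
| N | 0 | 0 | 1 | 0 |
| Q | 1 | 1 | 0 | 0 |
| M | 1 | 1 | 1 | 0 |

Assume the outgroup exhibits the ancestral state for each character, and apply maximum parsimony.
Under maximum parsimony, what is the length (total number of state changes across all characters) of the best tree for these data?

5

Character polarity is set by the outgroup: the derived state is whichever differs from the outgroup's state, so for Character 4 the derived state is '0', and for the remaining characters it is '1'.
Only M and Q show the derived state '1' for Character 1, supporting them as a clade.
Only D, M, and Q show the derived state '1' for Character 2, supporting them as a clade.
Character 3 (state '1') occurs in M and N but conflicts with the nesting implied by the other characters — most parsimoniously interpreted as homoplasy.
All ingroup taxa share the derived state '0' for Character 4; it defines the ingroup but does not resolve relationships within it.
Most parsimonious ingroup topology: (((Q,M),D),N).
Changes per character on this tree: Character 1: 1; Character 2: 1; Character 3: 2; Character 4: 1.
Total = 5.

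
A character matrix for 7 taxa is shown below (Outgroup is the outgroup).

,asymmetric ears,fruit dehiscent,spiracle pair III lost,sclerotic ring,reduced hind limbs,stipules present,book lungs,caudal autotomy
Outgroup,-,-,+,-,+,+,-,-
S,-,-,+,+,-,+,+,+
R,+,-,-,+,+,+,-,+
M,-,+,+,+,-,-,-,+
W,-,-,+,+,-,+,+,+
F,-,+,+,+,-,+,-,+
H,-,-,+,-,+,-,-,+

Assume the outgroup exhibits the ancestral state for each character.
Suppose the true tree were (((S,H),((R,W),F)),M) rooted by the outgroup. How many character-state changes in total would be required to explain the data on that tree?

Map each character onto (((S,H),((R,W),F)),M) (rooted by Outgroup) and count the minimum state changes it requires (Fitch parsimony):
asymmetric ears: 1; fruit dehiscent: 2; spiracle pair III lost: 1; sclerotic ring: 2; reduced hind limbs: 3; stipules present: 2; book lungs: 2; caudal autotomy: 1.
Total tree length = 14.

14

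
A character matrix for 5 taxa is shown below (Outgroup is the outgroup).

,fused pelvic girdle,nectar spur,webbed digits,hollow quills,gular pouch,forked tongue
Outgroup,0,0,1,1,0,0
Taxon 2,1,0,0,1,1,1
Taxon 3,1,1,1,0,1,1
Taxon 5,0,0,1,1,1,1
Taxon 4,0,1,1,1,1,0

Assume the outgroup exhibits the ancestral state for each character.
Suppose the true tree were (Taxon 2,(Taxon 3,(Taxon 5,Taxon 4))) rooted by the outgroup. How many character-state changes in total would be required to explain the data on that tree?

9

Map each character onto (Taxon 2,(Taxon 3,(Taxon 5,Taxon 4))) (rooted by Outgroup) and count the minimum state changes it requires (Fitch parsimony):
fused pelvic girdle: 2; nectar spur: 2; webbed digits: 1; hollow quills: 1; gular pouch: 1; forked tongue: 2.
Total tree length = 9.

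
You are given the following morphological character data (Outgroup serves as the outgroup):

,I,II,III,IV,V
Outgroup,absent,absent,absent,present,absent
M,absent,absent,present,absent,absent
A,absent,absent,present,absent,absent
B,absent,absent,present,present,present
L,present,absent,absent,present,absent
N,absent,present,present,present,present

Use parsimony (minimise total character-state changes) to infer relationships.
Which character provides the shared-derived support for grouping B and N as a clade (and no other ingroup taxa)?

Character polarity is set by the outgroup: the derived state is whichever differs from the outgroup's state, so for IV the derived state is 'absent', and for the remaining characters it is 'present'.
I (derived state 'present') is unique to L (autapomorphy; uninformative for grouping).
II: derived state 'present' in N only — an autapomorphy, so it tells us nothing about relationships among taxa.
Only A, B, M, and N show the derived state 'present' for III, supporting them as a clade.
IV (derived state 'absent') is shared by A and M — a synapomorphy uniting that clade.
V (derived state 'present') is shared by B and N — a synapomorphy uniting that clade.
Most parsimonious ingroup topology: (((M,A),(B,N)),L).
The clade {B, N} is supported by V: its derived state 'present' occurs in exactly those taxa and in no other taxon (including the outgroup).

V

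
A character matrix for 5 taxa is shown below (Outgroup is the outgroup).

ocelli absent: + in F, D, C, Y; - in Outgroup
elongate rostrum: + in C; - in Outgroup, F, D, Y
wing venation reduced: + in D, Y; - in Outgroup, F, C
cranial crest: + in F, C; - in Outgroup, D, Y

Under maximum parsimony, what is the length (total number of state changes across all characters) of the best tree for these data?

4

The outgroup has state '-' for every character, so '+' is the derived state throughout.
ocelli absent (derived state '+') is shared by all ingroup taxa — unites the whole ingroup.
elongate rostrum: derived state '+' in C only — an autapomorphy, so it tells us nothing about relationships among taxa.
Only D and Y show the derived state '+' for wing venation reduced, supporting them as a clade.
cranial crest: derived state '+' in C and F only — synapomorphy for {C, F}.
Most parsimonious ingroup topology: ((F,C),(D,Y)).
Changes per character on this tree: ocelli absent: 1; elongate rostrum: 1; wing venation reduced: 1; cranial crest: 1.
Total = 4.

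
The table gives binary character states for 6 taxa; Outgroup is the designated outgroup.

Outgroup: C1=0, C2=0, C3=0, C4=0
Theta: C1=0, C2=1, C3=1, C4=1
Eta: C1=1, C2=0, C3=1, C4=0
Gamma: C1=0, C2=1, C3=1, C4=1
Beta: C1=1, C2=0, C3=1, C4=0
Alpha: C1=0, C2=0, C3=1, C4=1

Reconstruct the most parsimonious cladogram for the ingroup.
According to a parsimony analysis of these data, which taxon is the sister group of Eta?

The outgroup has state '0' for every character, so '1' is the derived state throughout.
C1 (derived state '1') is shared by Beta and Eta — a synapomorphy uniting that clade.
Only Gamma and Theta show the derived state '1' for C2, supporting them as a clade.
C3 (derived state '1') is shared by all ingroup taxa — unites the whole ingroup.
Only Alpha, Gamma, and Theta show the derived state '1' for C4, supporting them as a clade.
Most parsimonious ingroup topology: (((Theta,Gamma),Alpha),(Eta,Beta)).
Eta and Beta form a cherry on this tree, so they are sister taxa.

Beta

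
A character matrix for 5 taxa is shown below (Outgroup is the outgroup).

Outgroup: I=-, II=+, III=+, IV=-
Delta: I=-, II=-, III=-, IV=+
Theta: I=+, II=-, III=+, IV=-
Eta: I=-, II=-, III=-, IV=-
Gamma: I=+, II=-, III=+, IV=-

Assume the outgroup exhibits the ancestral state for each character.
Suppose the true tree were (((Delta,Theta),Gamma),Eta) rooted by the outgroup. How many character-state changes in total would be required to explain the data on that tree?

6

Map each character onto (((Delta,Theta),Gamma),Eta) (rooted by Outgroup) and count the minimum state changes it requires (Fitch parsimony):
I: 2; II: 1; III: 2; IV: 1.
Total tree length = 6.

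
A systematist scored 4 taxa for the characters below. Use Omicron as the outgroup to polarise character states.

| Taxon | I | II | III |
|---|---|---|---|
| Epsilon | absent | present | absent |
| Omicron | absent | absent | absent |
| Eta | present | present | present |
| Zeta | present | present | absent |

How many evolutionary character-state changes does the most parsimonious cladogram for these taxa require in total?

The outgroup has state 'absent' for every character, so 'present' is the derived state throughout.
I: derived state 'present' in Eta and Zeta only — synapomorphy for {Eta, Zeta}.
II (derived state 'present') is shared by all ingroup taxa — unites the whole ingroup.
III: derived state 'present' in Eta only — an autapomorphy, so it tells us nothing about relationships among taxa.
Most parsimonious ingroup topology: ((Eta,Zeta),Epsilon).
Changes per character on this tree: I: 1; II: 1; III: 1.
Total = 3.

3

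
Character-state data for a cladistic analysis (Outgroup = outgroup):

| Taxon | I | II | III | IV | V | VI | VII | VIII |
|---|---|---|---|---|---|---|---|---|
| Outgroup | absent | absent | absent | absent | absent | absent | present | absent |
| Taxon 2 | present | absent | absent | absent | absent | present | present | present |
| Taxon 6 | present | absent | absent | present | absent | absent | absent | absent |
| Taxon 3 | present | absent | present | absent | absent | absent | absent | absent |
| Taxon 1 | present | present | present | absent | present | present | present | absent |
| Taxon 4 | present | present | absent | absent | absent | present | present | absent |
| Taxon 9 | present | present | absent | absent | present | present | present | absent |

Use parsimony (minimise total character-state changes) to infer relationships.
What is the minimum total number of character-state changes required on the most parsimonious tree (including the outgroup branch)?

9

Character polarity is set by the outgroup: the derived state is whichever differs from the outgroup's state, so for VII the derived state is 'absent', and for the remaining characters it is 'present'.
I (derived state 'present') is shared by all ingroup taxa — unites the whole ingroup.
II: derived state 'present' in Taxon 1, Taxon 4, and Taxon 9 only — synapomorphy for {Taxon 1, Taxon 4, Taxon 9}.
III (state 'present') occurs in Taxon 1 and Taxon 3 but conflicts with the nesting implied by the other characters — most parsimoniously interpreted as homoplasy.
IV: derived state 'present' in Taxon 6 only — an autapomorphy, so it tells us nothing about relationships among taxa.
V (derived state 'present') is shared by Taxon 1 and Taxon 9 — a synapomorphy uniting that clade.
VI: derived state 'present' in Taxon 1, Taxon 2, Taxon 4, and Taxon 9 only — synapomorphy for {Taxon 1, Taxon 2, Taxon 4, Taxon 9}.
VII: derived state 'absent' in Taxon 3 and Taxon 6 only — synapomorphy for {Taxon 3, Taxon 6}.
VIII: derived state 'present' in Taxon 2 only — an autapomorphy, so it tells us nothing about relationships among taxa.
Most parsimonious ingroup topology: ((Taxon 2,((Taxon 1,Taxon 9),Taxon 4)),(Taxon 6,Taxon 3)).
Changes per character on this tree: I: 1; II: 1; III: 2; IV: 1; V: 1; VI: 1; VII: 1; VIII: 1.
Total = 9.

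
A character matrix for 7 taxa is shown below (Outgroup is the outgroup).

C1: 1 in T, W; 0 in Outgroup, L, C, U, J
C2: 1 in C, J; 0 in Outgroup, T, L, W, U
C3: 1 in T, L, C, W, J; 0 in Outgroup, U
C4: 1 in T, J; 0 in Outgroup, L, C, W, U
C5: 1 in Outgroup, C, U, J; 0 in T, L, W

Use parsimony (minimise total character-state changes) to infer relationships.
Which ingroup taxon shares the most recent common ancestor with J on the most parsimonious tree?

C

Character polarity is set by the outgroup: the derived state is whichever differs from the outgroup's state, so for C5 the derived state is '0', and for the remaining characters it is '1'.
C1 (derived state '1') is shared by T and W — a synapomorphy uniting that clade.
C2: derived state '1' in C and J only — synapomorphy for {C, J}.
C3: derived state '1' in C, J, L, T, and W only — synapomorphy for {C, J, L, T, W}.
C4 (state '1') occurs in J and T but conflicts with the nesting implied by the other characters — most parsimoniously interpreted as homoplasy.
C5: derived state '0' in L, T, and W only — synapomorphy for {L, T, W}.
Most parsimonious ingroup topology: ((((T,W),L),(C,J)),U).
J and C form a cherry on this tree, so they are sister taxa.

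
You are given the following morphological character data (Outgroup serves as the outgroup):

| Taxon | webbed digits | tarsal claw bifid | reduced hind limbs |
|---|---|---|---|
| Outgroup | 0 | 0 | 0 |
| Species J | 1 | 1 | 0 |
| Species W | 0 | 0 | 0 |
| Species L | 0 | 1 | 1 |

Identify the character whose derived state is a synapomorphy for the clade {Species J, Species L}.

The outgroup has state '0' for every character, so '1' is the derived state throughout.
webbed digits: derived state '1' in Species J only — an autapomorphy, so it tells us nothing about relationships among taxa.
tarsal claw bifid: derived state '1' in Species J and Species L only — synapomorphy for {Species J, Species L}.
reduced hind limbs: derived state '1' in Species L only — an autapomorphy, so it tells us nothing about relationships among taxa.
Most parsimonious ingroup topology: ((Species J,Species L),Species W).
The clade {Species J, Species L} is supported by tarsal claw bifid: its derived state '1' occurs in exactly those taxa and in no other taxon (including the outgroup).

tarsal claw bifid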